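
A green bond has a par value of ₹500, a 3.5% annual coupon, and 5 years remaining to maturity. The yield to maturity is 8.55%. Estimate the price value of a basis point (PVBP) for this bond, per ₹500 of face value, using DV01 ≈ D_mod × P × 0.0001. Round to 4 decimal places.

₹0.1708

Periodic yield y = 0.0855.
  t   CF        PV=CF/(1+0.0855)^t    t·PV
  1        17.50        16.1216        16.1216
  2        17.50        14.8518        29.7036
  3        17.50        13.6820        41.0459
  4        17.50        12.6043        50.4172
  5       517.50       343.3691     1,716.8455
  Σ                    400.6288     1,854.1338
P = 400.6288; D_Mac = 4.62806 yrs; D_mod = 4.26353 yrs.
DV01 ≈ 4.26353 × 400.6288 × 0.0001 = 0.170809.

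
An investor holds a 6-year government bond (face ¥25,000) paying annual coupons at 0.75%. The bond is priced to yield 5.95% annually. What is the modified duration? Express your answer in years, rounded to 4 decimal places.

5.5380 years

Periodic yield y = 0.0595. First find Macaulay duration:
  t   CF        PV=CF/(1+0.0595)^t    t·PV
  1       187.50       176.9703       176.9703
  2       187.50       167.0319       334.0637
  3       187.50       157.6516       472.9548
  4       187.50       148.7981       595.1925
  5       187.50       140.4418       702.2091
  6    25,187.50    17,806.5301   106,839.1804
  Σ                 18,597.4237   109,120.5708
P = 18,597.4237; Macaulay duration = 109,120.5708 / 18,597.4237 = 5.86751 years.
Modified duration = D_Mac / (1 + y) = 5.86751 / 1.0595 = 5.53800 years.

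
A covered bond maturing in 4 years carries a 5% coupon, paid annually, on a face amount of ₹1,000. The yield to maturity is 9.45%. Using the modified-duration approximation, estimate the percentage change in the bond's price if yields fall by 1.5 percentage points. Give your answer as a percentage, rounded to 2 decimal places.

Periodic yield y = 0.0945. Modified duration first:
  t   CF        PV=CF/(1+0.0945)^t    t·PV
  1        50.00        45.6830        45.6830
  2        50.00        41.7387        83.4773
  3        50.00        38.1349       114.4047
  4     1,050.00       731.6885     2,926.7540
  Σ                    857.2450     3,170.3190
P = 857.2450; D_Mac = 3.69826 yrs; D_mod = 3.69826/(1+0.0945) = 3.37895 yrs.
ΔP/P ≈ -D_mod · Δy = -3.37895 × (-0.015) = +0.050684 = +5.0684%.

+5.07%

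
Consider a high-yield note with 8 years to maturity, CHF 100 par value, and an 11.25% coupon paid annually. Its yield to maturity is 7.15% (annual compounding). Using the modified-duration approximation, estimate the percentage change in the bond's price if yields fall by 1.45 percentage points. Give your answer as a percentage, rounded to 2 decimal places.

Periodic yield y = 0.0715. Modified duration first:
  t   CF        PV=CF/(1+0.0715)^t    t·PV
  1        11.25        10.4993        10.4993
  2        11.25         9.7987        19.5974
  3        11.25         9.1448        27.4345
  4        11.25         8.5346        34.1385
  5        11.25         7.9651        39.8255
  6        11.25         7.4336        44.6016
  7        11.25         6.9376        48.5630
  8       111.25        64.0269       512.2154
  Σ                    124.3406       736.8752
P = 124.3406; D_Mac = 5.92626 yrs; D_mod = 5.92626/(1+0.0715) = 5.53081 yrs.
ΔP/P ≈ -D_mod · Δy = -5.53081 × (-0.0145) = +0.080197 = +8.0197%.

+8.02%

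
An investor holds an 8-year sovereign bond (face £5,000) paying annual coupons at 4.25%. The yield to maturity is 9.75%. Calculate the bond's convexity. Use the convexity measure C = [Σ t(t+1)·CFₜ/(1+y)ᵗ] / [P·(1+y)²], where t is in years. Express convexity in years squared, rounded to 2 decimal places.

With y = 0.0975:
  t   CF        PV=CF/(1+0.0975)^t    t·PV        t(t+1)·PV
  1       212.50       193.6219       193.6219         387.2437
  2       212.50       176.4208       352.8417       1,058.5250
  3       212.50       160.7479       482.2437       1,928.9750
  4       212.50       146.4673       585.8694       2,929.3470
  5       212.50       133.4554       667.2772       4,003.6633
  6       212.50       121.5995       729.5970       5,107.1787
  7       212.50       110.7968       775.5776       6,204.6210
  8     5,212.50     2,476.3375    19,810.7001     178,296.3009
  Σ                  3,519.4472    23,597.7286     199,915.8546
P = 3,519.4472.
Convexity = Σ t(t+1)·PV / [P·(1+y)²] = 199,915.8546 / (3,519.4472 × 1.204506) = 47.15891.

47.16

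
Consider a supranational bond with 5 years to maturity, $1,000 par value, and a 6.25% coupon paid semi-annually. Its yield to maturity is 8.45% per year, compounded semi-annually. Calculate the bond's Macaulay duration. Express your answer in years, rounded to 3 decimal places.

4.335 years

Periodic yield y = 0.04225. Discount each cash flow and weight by its period:
  t   CF        PV=CF/(1+0.04225)^t    t·PV
  1        31.25        29.9832        29.9832
  2        31.25        28.7678        57.5355
  3        31.25        27.6016        82.8048
  4        31.25        26.4827       105.9308
  5        31.25        25.4092       127.0459
  6        31.25        24.3792       146.2749
  7        31.25        23.3909       163.7362
  8        31.25        22.4427       179.5415
  9        31.25        21.5329       193.7963
  10    1,031.25       681.7810     6,817.8105
  Σ                    911.7712     7,904.4596
Price P = Σ PV = 911.7712.
Macaulay duration = Σ(t·PV) / P = 7,904.4596 / 911.7712 = 8.66935 half-year periods.
In years: 8.66935 / 2 = 4.33467 years.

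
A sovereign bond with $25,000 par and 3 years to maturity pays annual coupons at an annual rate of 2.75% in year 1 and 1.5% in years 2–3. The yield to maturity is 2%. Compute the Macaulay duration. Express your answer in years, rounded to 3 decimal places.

Periodic yield y = 0.02. Discount each cash flow and weight by its year:
  t   CF        PV=CF/(1+0.02)^t    t·PV
  1       687.50       674.0196       674.0196
  2       375.00       360.4383       720.8766
  3    25,375.00    23,911.4292    71,734.2877
  Σ                 24,945.8871    73,129.1839
Price P = Σ PV = 24,945.8871.
Macaulay duration = Σ(t·PV) / P = 73,129.1839 / 24,945.8871 = 2.93151 years.

2.932 years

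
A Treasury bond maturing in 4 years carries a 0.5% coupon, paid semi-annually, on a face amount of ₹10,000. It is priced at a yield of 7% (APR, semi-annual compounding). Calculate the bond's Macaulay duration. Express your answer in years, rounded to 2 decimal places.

3.96 years

Periodic yield y = 0.035. Discount each cash flow and weight by its period:
  t   CF        PV=CF/(1+0.035)^t    t·PV
  1        25.00        24.1546        24.1546
  2        25.00        23.3378        46.6755
  3        25.00        22.5486        67.6457
  4        25.00        21.7861        87.1442
  5        25.00        21.0493       105.2466
  6        25.00        20.3375       122.0251
  7        25.00        19.6498       137.5484
  8    10,025.00     7,613.1009    60,904.8068
  Σ                  7,765.9645    61,495.2470
Price P = Σ PV = 7,765.9645.
Macaulay duration = Σ(t·PV) / P = 61,495.2470 / 7,765.9645 = 7.91856 half-year periods.
In years: 7.91856 / 2 = 3.95928 years.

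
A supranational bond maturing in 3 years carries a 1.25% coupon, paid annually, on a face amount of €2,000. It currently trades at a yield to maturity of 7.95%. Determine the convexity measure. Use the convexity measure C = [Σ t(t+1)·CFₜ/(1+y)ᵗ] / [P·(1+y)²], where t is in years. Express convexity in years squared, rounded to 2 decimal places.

10.11

With y = 0.0795:
  t   CF        PV=CF/(1+0.0795)^t    t·PV        t(t+1)·PV
  1        25.00        23.1589        23.1589          46.3177
  2        25.00        21.4533        42.9067         128.7200
  3     2,025.00     1,609.7450     4,829.2350      19,316.9401
  Σ                  1,654.3572     4,895.3006      19,491.9778
P = 1,654.3572.
Convexity = Σ t(t+1)·PV / [P·(1+y)²] = 19,491.9778 / (1,654.3572 × 1.165320) = 10.11070.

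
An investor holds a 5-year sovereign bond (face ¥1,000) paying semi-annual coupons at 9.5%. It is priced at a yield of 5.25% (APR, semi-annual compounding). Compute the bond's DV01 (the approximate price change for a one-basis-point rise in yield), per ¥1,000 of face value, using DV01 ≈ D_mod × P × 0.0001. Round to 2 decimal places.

Periodic yield y = 0.02625.
  t   CF        PV=CF/(1+0.02625)^t    t·PV
  1        47.50        46.2850        46.2850
  2        47.50        45.1011        90.2022
  3        47.50        43.9475       131.8425
  4        47.50        42.8234       171.2935
  5        47.50        41.7280       208.6401
  6        47.50        40.6607       243.9641
  7        47.50        39.6206       277.3444
  8        47.50        38.6072       308.8576
  9        47.50        37.6197       338.5771
  10    1,047.50       808.3926     8,083.9260
  Σ                  1,184.7858     9,900.9325
P = 1,184.7858; D_Mac = 8.35673 half-year periods = 4.17836 yrs; D_mod = 4.07149 yrs.
DV01 ≈ 4.07149 × 1,184.7858 × 0.0001 = 0.482384.

¥0.48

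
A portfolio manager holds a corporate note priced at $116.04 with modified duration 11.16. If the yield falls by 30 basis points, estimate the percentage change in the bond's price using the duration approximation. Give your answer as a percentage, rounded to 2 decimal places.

+3.35%

Duration approximation: ΔP/P ≈ -D_mod · Δy = -11.16 × (-0.003) = +0.033480.
As a percentage: +3.3480%.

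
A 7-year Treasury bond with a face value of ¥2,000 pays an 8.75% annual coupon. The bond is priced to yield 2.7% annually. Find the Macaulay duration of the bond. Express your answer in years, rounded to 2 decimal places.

5.76 years

Periodic yield y = 0.027. Discount each cash flow and weight by its year:
  t   CF        PV=CF/(1+0.027)^t    t·PV
  1       175.00       170.3992       170.3992
  2       175.00       165.9194       331.8388
  3       175.00       161.5573       484.6720
  4       175.00       157.3100       629.2399
  5       175.00       153.1743       765.8714
  6       175.00       149.1473       894.8838
  7     2,175.00     1,804.9541    12,634.6785
  Σ                  2,762.4616    15,911.5837
Price P = Σ PV = 2,762.4616.
Macaulay duration = Σ(t·PV) / P = 15,911.5837 / 2,762.4616 = 5.75993 years.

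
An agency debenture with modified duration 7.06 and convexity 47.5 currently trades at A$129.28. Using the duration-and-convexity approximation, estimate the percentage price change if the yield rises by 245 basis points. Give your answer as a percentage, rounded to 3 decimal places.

Duration effect: -D_mod·Δy = -7.06 × (+0.0245) = -0.172970
Convexity effect: ½·C·(Δy)² = 0.5 × 47.5 × (0.0245)² = +0.0142559375
ΔP/P ≈ -0.172970 + 0.0142559375 = -0.1587140625
= -15.87140625%.

-15.871%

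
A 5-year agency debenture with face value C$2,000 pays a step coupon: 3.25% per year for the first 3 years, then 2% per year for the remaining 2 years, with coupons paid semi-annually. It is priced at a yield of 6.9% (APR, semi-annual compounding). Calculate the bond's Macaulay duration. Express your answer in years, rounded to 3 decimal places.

4.627 years

Periodic yield y = 0.0345. Discount each cash flow and weight by its period:
  t   CF        PV=CF/(1+0.0345)^t    t·PV
  1        32.50        31.4161        31.4161
  2        32.50        30.3684        60.7369
  3        32.50        29.3557        88.0670
  4        32.50        28.3767       113.5067
  5        32.50        27.4303       137.1516
  6        32.50        26.5155       159.0932
  7        20.00        15.7731       110.4116
  8        20.00        15.2471       121.9765
  9        20.00        14.7386       132.6472
  10    2,020.00     1,438.9524    14,389.5237
  Σ                  1,658.1738    15,344.5304
Price P = Σ PV = 1,658.1738.
Macaulay duration = Σ(t·PV) / P = 15,344.5304 / 1,658.1738 = 9.25387 half-year periods.
In years: 9.25387 / 2 = 4.62694 years.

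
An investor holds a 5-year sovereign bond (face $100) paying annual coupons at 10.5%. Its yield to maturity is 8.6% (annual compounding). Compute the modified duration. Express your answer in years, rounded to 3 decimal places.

3.839 years

Periodic yield y = 0.086. First find Macaulay duration:
  t   CF        PV=CF/(1+0.086)^t    t·PV
  1        10.50         9.6685         9.6685
  2        10.50         8.9029        17.8057
  3        10.50         8.1978        24.5935
  4        10.50         7.5487        30.1946
  5       110.50        73.1498       365.7490
  Σ                    107.4677       448.0114
P = 107.4677; Macaulay duration = 448.0114 / 107.4677 = 4.16880 years.
Modified duration = D_Mac / (1 + y) = 4.16880 / 1.086 = 3.83868 years.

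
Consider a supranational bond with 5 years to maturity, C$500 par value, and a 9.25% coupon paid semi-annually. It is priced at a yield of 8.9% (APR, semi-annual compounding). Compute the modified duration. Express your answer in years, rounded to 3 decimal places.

Periodic yield y = 0.0445. First find Macaulay duration:
  t   CF        PV=CF/(1+0.0445)^t    t·PV
  1       23.125        22.1398        22.1398
  2       23.125        21.1965        42.3931
  3       23.125        20.2935        60.8804
  4       23.125        19.4289        77.7156
  5       23.125        18.6011        93.0057
  6       23.125        17.8087       106.8519
  7       23.125        17.0499       119.3495
  8       23.125        16.3235       130.5883
  9       23.125        15.6281       140.6528
  10     523.125       338.4707     3,384.7066
  Σ                    506.9407     4,178.2836
P = 506.9407; Macaulay duration = 4,178.2836 / 506.9407 = 8.24215 half-year periods = 4.12108 years.
Modified duration = D_Mac / (1 + y) = 4.12108 / 1.0445 = 3.94550 years.

3.946 years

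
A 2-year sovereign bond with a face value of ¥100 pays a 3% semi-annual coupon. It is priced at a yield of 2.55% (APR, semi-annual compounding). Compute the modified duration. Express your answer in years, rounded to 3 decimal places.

1.932 years

Periodic yield y = 0.01275. First find Macaulay duration:
  t   CF        PV=CF/(1+0.01275)^t    t·PV
  1         1.50         1.4811         1.4811
  2         1.50         1.4625         2.9249
  3         1.50         1.4441         4.3322
  4       101.50        96.4844       385.9375
  Σ                    100.8720       394.6758
P = 100.8720; Macaulay duration = 394.6758 / 100.8720 = 3.91264 half-year periods = 1.95632 years.
Modified duration = D_Mac / (1 + y) = 1.95632 / 1.01275 = 1.93169 years.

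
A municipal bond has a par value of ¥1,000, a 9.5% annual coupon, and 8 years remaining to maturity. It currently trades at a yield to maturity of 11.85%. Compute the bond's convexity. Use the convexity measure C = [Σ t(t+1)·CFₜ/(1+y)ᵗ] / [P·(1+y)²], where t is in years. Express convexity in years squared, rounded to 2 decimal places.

With y = 0.1185:
  t   CF        PV=CF/(1+0.1185)^t    t·PV        t(t+1)·PV
  1        95.00        84.9352        84.9352         169.8704
  2        95.00        75.9367       151.8734         455.6201
  3        95.00        67.8915       203.6746         814.6984
  4        95.00        60.6987       242.7949       1,213.9747
  5        95.00        54.2680       271.3399       1,628.0394
  6        95.00        48.5185       291.1112       2,037.7784
  7        95.00        43.3782       303.6475       2,429.1801
  8     1,095.00       447.0192     3,576.1539      32,185.3850
  Σ                    882.6461     5,125.5306      40,934.5466
P = 882.6461.
Convexity = Σ t(t+1)·PV / [P·(1+y)²] = 40,934.5466 / (882.6461 × 1.251042) = 37.07075.

37.07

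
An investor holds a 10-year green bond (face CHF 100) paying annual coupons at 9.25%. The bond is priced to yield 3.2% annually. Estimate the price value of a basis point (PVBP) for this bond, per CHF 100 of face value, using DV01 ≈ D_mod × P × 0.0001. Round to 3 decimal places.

CHF 0.110

Periodic yield y = 0.032.
  t   CF        PV=CF/(1+0.032)^t    t·PV
  1         9.25         8.9632         8.9632
  2         9.25         8.6853        17.3705
  3         9.25         8.4159        25.2478
  4         9.25         8.1550        32.6199
  5         9.25         7.9021        39.5106
  6         9.25         7.6571        45.9425
  7         9.25         7.4197        51.9376
  8         9.25         7.1896        57.5167
  9         9.25         6.9667        62.6999
  10      109.25        79.7305       797.3050
  Σ                    151.0850     1,139.1137
P = 151.0850; D_Mac = 7.53956 yrs; D_mod = 7.30577 yrs.
DV01 ≈ 7.30577 × 151.0850 × 0.0001 = 0.110379.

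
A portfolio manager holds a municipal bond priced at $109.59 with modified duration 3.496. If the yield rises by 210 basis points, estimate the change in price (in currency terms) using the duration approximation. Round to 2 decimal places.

Duration approximation: ΔP/P ≈ -D_mod · Δy = -3.496 × (+0.021) = -0.073416.
ΔP ≈ 109.59 × (-0.073416) = -8.04565944.

-$8.05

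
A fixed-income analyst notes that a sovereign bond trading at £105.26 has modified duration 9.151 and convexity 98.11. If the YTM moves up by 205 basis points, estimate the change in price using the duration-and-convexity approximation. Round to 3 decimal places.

Duration effect: -D_mod·Δy = -9.151 × (+0.0205) = -0.1875955
Convexity effect: ½·C·(Δy)² = 0.5 × 98.11 × (0.0205)² = +0.02061536375
ΔP/P ≈ -0.1875955 + 0.02061536375 = -0.16698013625
ΔP ≈ 105.26 × (-0.16698013625) = -17.576329141675.

-£17.576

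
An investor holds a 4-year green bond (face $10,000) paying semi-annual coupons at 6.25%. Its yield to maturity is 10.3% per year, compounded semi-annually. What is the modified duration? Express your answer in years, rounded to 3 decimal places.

3.391 years

Periodic yield y = 0.0515. First find Macaulay duration:
  t   CF        PV=CF/(1+0.0515)^t    t·PV
  1       312.50       297.1945       297.1945
  2       312.50       282.6386       565.2772
  3       312.50       268.7956       806.3869
  4       312.50       255.6306     1,022.5226
  5       312.50       243.1105     1,215.5523
  6       312.50       231.2035     1,387.2209
  7       312.50       219.8797     1,539.1577
  8    10,312.50     6,900.6459    55,205.1676
  Σ                  8,699.0989    62,038.4795
P = 8,699.0989; Macaulay duration = 62,038.4795 / 8,699.0989 = 7.13160 half-year periods = 3.56580 years.
Modified duration = D_Mac / (1 + y) = 3.56580 / 1.0515 = 3.39115 years.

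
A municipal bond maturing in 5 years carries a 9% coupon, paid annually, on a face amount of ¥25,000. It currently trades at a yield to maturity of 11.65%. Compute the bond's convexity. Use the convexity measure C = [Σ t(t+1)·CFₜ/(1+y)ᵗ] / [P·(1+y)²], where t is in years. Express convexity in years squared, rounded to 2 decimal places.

18.98

With y = 0.1165:
  t   CF        PV=CF/(1+0.1165)^t    t·PV        t(t+1)·PV
  1     2,250.00     2,015.2262     2,015.2262       4,030.4523
  2     2,250.00     1,804.9495     3,609.8991      10,829.6972
  3     2,250.00     1,616.6140     4,849.8420      19,399.3680
  4     2,250.00     1,447.9301     5,791.7206      28,958.6028
  5    27,250.00    15,706.2632    78,531.3158     471,187.8945
  Σ                 22,590.9830    94,798.0035     534,406.0149
P = 22,590.9830.
Convexity = Σ t(t+1)·PV / [P·(1+y)²] = 534,406.0149 / (22,590.9830 × 1.246572) = 18.97662.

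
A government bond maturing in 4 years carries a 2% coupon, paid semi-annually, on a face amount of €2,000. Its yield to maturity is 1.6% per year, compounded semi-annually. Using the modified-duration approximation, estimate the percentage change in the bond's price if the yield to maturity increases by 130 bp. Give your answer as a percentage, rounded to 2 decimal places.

-4.99%

Periodic yield y = 0.008. Modified duration first:
  t   CF        PV=CF/(1+0.008)^t    t·PV
  1        20.00        19.8413        19.8413
  2        20.00        19.6838        39.3676
  3        20.00        19.5276        58.5827
  4        20.00        19.3726        77.4904
  5        20.00        19.2188        96.0942
  6        20.00        19.0663       114.3979
  7        20.00        18.9150       132.4050
  8     2,020.00     1,895.2527    15,162.0212
  Σ                  2,030.8781    15,700.2003
P = 2,030.8781; D_Mac = 7.73074 half-year periods = 3.86537 yrs; D_mod = 3.86537/(1+0.008) = 3.83469 yrs.
ΔP/P ≈ -D_mod · Δy = -3.83469 × (+0.013) = -0.049851 = -4.9851%.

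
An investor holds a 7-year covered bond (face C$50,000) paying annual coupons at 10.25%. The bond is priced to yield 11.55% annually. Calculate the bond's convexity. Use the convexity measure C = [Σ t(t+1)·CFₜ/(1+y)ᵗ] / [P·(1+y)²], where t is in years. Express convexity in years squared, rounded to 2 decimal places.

30.47

With y = 0.1155:
  t   CF        PV=CF/(1+0.1155)^t    t·PV        t(t+1)·PV
  1     5,125.00     4,594.3523     4,594.3523       9,188.7046
  2     5,125.00     4,118.6484     8,237.2968      24,711.8905
  3     5,125.00     3,692.1994    11,076.5982      44,306.3926
  4     5,125.00     3,309.9053    13,239.6213      66,198.1064
  5     5,125.00     2,967.1944    14,835.9719      89,015.8312
  6     5,125.00     2,659.9681    15,959.8084     111,718.6586
  7    55,125.00    25,648.4769   179,539.3383   1,436,314.7061
  Σ                 46,990.7448   247,482.9871   1,781,454.2901
P = 46,990.7448.
Convexity = Σ t(t+1)·PV / [P·(1+y)²] = 1,781,454.2901 / (46,990.7448 × 1.244340) = 30.46654.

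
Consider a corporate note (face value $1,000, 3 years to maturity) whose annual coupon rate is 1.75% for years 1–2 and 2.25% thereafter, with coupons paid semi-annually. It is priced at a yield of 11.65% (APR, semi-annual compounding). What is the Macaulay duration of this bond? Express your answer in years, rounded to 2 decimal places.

2.92 years

Periodic yield y = 0.05825. Discount each cash flow and weight by its period:
  t   CF        PV=CF/(1+0.05825)^t    t·PV
  1         8.75         8.2684         8.2684
  2         8.75         7.8132        15.6265
  3         8.75         7.3832        22.1495
  4         8.75         6.9768        27.9071
  5        11.25         8.4764        42.3820
  6     1,011.25       719.9940     4,319.9639
  Σ                    758.9120     4,436.2974
Price P = Σ PV = 758.9120.
Macaulay duration = Σ(t·PV) / P = 4,436.2974 / 758.9120 = 5.84560 half-year periods.
In years: 5.84560 / 2 = 2.92280 years.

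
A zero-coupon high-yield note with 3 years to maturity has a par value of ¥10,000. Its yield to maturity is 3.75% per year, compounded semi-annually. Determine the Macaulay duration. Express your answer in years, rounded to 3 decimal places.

A zero-coupon bond has a single cash flow at maturity, so its Macaulay duration equals its maturity: 3 years.
(Equivalently: 6 semi-annual periods ÷ 2 = 3 years.)

3.000 years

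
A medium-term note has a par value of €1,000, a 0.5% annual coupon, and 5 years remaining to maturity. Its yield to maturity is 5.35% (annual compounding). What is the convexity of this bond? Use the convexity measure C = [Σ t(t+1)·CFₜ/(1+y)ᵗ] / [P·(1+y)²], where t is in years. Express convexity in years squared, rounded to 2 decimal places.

With y = 0.0535:
  t   CF        PV=CF/(1+0.0535)^t    t·PV        t(t+1)·PV
  1         5.00         4.7461         4.7461           9.4922
  2         5.00         4.5051         9.0101          27.0304
  3         5.00         4.2763        12.8288          51.3154
  4         5.00         4.0591        16.2365          81.1824
  5     1,005.00       774.4500     3,872.2498      23,233.4988
  Σ                    792.0365     3,915.0713      23,402.5192
P = 792.0365.
Convexity = Σ t(t+1)·PV / [P·(1+y)²] = 23,402.5192 / (792.0365 × 1.109862) = 26.62247.

26.62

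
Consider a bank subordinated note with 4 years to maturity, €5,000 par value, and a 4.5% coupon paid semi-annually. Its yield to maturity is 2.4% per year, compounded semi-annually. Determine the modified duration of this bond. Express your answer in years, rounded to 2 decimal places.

3.67 years

Periodic yield y = 0.012. First find Macaulay duration:
  t   CF        PV=CF/(1+0.012)^t    t·PV
  1       112.50       111.1660       111.1660
  2       112.50       109.8478       219.6957
  3       112.50       108.5453       325.6359
  4       112.50       107.2582       429.0328
  5       112.50       105.9864       529.9318
  6       112.50       104.7296       628.3776
  7       112.50       103.4877       724.4142
  8     5,112.50     4,647.1771    37,177.4166
  Σ                  5,398.1981    40,145.6705
P = 5,398.1981; Macaulay duration = 40,145.6705 / 5,398.1981 = 7.43686 half-year periods = 3.71843 years.
Modified duration = D_Mac / (1 + y) = 3.71843 / 1.012 = 3.67434 years.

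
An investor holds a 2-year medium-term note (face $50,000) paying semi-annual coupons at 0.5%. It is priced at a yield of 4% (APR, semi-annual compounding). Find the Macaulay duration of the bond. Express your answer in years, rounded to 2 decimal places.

1.99 years

Periodic yield y = 0.02. Discount each cash flow and weight by its period:
  t   CF        PV=CF/(1+0.02)^t    t·PV
  1       125.00       122.5490       122.5490
  2       125.00       120.1461       240.2922
  3       125.00       117.7903       353.3709
  4    50,125.00    46,307.7520   185,231.0079
  Σ                 46,668.2374   185,947.2200
Price P = Σ PV = 46,668.2374.
Macaulay duration = Σ(t·PV) / P = 185,947.2200 / 46,668.2374 = 3.98445 half-year periods.
In years: 3.98445 / 2 = 1.99222 years.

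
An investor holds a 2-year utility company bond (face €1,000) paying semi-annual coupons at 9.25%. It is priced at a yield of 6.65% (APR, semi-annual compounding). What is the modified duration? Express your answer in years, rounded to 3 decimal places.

1.814 years

Periodic yield y = 0.03325. First find Macaulay duration:
  t   CF        PV=CF/(1+0.03325)^t    t·PV
  1        46.25        44.7617        44.7617
  2        46.25        43.3212        86.6425
  3        46.25        41.9272       125.7815
  4     1,046.25       917.9390     3,671.7559
  Σ                  1,047.9491     3,928.9416
P = 1,047.9491; Macaulay duration = 3,928.9416 / 1,047.9491 = 3.74917 half-year periods = 1.87459 years.
Modified duration = D_Mac / (1 + y) = 1.87459 / 1.03325 = 1.81426 years.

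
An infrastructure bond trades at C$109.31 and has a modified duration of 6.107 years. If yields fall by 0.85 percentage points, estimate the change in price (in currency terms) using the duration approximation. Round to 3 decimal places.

Duration approximation: ΔP/P ≈ -D_mod · Δy = -6.107 × (-0.0085) = +0.0519095.
ΔP ≈ 109.31 × (+0.0519095) = +5.674227445.

+C$5.674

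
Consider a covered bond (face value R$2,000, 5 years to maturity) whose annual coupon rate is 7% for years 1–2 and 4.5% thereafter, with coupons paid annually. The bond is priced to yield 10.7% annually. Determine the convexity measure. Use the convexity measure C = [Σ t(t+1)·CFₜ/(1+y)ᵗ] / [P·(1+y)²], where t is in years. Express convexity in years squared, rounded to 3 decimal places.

20.423

With y = 0.107:
  t   CF        PV=CF/(1+0.107)^t    t·PV        t(t+1)·PV
  1       140.00       126.4679       126.4679         252.9359
  2       140.00       114.2438       228.4877         685.4630
  3        90.00        66.3437       199.0311         796.1243
  4        90.00        59.9311       239.7243       1,198.6214
  5     2,090.00     1,257.2110     6,286.0551      37,716.3308
  Σ                  1,624.1976     7,079.7661      40,649.4754
P = 1,624.1976.
Convexity = Σ t(t+1)·PV / [P·(1+y)²] = 40,649.4754 / (1,624.1976 × 1.225449) = 20.42306.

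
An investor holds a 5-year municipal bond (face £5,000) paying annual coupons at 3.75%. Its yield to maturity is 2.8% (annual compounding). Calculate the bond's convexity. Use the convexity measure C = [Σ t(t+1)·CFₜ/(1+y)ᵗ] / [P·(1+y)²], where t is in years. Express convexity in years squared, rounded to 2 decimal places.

25.82

With y = 0.028:
  t   CF        PV=CF/(1+0.028)^t    t·PV        t(t+1)·PV
  1       187.50       182.3930       182.3930         364.7860
  2       187.50       177.4251       354.8502       1,064.5506
  3       187.50       172.5925       517.7775       2,071.1100
  4       187.50       167.8915       671.5662       3,357.8308
  5     5,187.50     4,518.4818    22,592.4090     135,554.4537
  Σ                  5,218.7839    24,318.9958     142,412.7311
P = 5,218.7839.
Convexity = Σ t(t+1)·PV / [P·(1+y)²] = 142,412.7311 / (5,218.7839 × 1.056784) = 25.82220.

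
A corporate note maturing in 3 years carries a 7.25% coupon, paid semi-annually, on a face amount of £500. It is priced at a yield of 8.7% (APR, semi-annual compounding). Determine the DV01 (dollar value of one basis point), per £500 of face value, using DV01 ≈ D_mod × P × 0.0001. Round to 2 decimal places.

Periodic yield y = 0.0435.
  t   CF        PV=CF/(1+0.0435)^t    t·PV
  1       18.125        17.3694        17.3694
  2       18.125        16.6454        33.2907
  3       18.125        15.9515        47.8544
  4       18.125        15.2865        61.1460
  5       18.125        14.6493        73.2463
  6      518.125       401.3099     2,407.8591
  Σ                    481.2119     2,640.7660
P = 481.2119; D_Mac = 5.48774 half-year periods = 2.74387 yrs; D_mod = 2.62949 yrs.
DV01 ≈ 2.62949 × 481.2119 × 0.0001 = 0.126534.

£0.13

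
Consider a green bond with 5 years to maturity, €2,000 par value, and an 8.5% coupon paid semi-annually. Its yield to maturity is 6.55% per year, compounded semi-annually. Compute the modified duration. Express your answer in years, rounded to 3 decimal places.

4.079 years

Periodic yield y = 0.03275. First find Macaulay duration:
  t   CF        PV=CF/(1+0.03275)^t    t·PV
  1        85.00        82.3045        82.3045
  2        85.00        79.6945       159.3891
  3        85.00        77.1673       231.5019
  4        85.00        74.7202       298.8809
  5        85.00        72.3507       361.7536
  6        85.00        70.0564       420.3383
  7        85.00        67.8348       474.8435
  8        85.00        65.6837       525.4692
  9        85.00        63.6007       572.4066
  10    2,085.00     1,510.6158    15,106.1580
  Σ                  2,164.0287    18,233.0456
P = 2,164.0287; Macaulay duration = 18,233.0456 / 2,164.0287 = 8.42551 half-year periods = 4.21276 years.
Modified duration = D_Mac / (1 + y) = 4.21276 / 1.03275 = 4.07916 years.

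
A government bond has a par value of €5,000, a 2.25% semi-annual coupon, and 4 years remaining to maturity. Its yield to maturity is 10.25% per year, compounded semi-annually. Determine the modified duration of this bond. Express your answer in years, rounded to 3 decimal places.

3.631 years

Periodic yield y = 0.05125. First find Macaulay duration:
  t   CF        PV=CF/(1+0.05125)^t    t·PV
  1        56.25        53.5077        53.5077
  2        56.25        50.8991       101.7983
  3        56.25        48.4177       145.2532
  4        56.25        46.0573       184.2292
  5        56.25        43.8119       219.0597
  6        56.25        41.6760       250.0563
  7        56.25        39.6443       277.5099
  8     5,056.25     3,389.8499    27,118.7992
  Σ                  3,713.8641    28,350.2135
P = 3,713.8641; Macaulay duration = 28,350.2135 / 3,713.8641 = 7.63362 half-year periods = 3.81681 years.
Modified duration = D_Mac / (1 + y) = 3.81681 / 1.05125 = 3.63073 years.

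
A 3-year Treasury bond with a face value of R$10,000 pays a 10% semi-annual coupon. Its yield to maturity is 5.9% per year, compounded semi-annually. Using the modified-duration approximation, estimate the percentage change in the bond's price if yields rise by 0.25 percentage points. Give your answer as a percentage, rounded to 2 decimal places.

-0.65%

Periodic yield y = 0.0295. Modified duration first:
  t   CF        PV=CF/(1+0.0295)^t    t·PV
  1       500.00       485.6727       485.6727
  2       500.00       471.7559       943.5117
  3       500.00       458.2378     1,374.7135
  4       500.00       445.1072     1,780.4287
  5       500.00       432.3528     2,161.7639
  6    10,500.00     8,819.2407    52,915.4439
  Σ                 11,112.3670    59,661.5344
P = 11,112.3670; D_Mac = 5.36893 half-year periods = 2.68447 yrs; D_mod = 2.68447/(1+0.0295) = 2.60754 yrs.
ΔP/P ≈ -D_mod · Δy = -2.60754 × (+0.0025) = -0.006519 = -0.6519%.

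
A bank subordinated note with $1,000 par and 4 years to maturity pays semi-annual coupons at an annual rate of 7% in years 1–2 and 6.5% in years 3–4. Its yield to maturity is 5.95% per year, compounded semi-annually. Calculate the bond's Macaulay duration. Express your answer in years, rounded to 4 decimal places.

3.5694 years

Periodic yield y = 0.02975. Discount each cash flow and weight by its period:
  t   CF        PV=CF/(1+0.02975)^t    t·PV
  1        35.00        33.9888        33.9888
  2        35.00        33.0069        66.0138
  3        35.00        32.0533        96.1599
  4        35.00        31.1273       124.5090
  5        32.50        28.0688       140.3442
  6        32.50        27.2579       163.5475
  7        32.50        26.4704       185.2929
  8     1,032.50       816.6494     6,533.1953
  Σ                  1,028.6228     7,343.0513
Price P = Σ PV = 1,028.6228.
Macaulay duration = Σ(t·PV) / P = 7,343.0513 / 1,028.6228 = 7.13872 half-year periods.
In years: 7.13872 / 2 = 3.56936 years.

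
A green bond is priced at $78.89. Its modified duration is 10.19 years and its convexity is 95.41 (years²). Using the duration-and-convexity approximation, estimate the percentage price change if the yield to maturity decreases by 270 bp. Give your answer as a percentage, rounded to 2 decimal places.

+30.99%

Duration effect: -D_mod·Δy = -10.19 × (-0.027) = +0.275130
Convexity effect: ½·C·(Δy)² = 0.5 × 95.41 × (-0.027)² = +0.034776945
ΔP/P ≈ +0.275130 + 0.034776945 = +0.309906945
= +30.9906945%.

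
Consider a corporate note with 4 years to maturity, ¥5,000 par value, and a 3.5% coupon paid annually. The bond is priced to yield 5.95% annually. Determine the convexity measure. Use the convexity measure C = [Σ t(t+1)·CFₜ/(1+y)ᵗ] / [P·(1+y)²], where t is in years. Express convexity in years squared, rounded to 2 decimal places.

With y = 0.0595:
  t   CF        PV=CF/(1+0.0595)^t    t·PV        t(t+1)·PV
  1       175.00       165.1723       165.1723         330.3445
  2       175.00       155.8964       311.7928         935.3785
  3       175.00       147.1415       441.4245       1,765.6979
  4     5,175.00     4,106.8280    16,427.3118      82,136.5592
  Σ                  4,575.0381    17,345.7014      85,167.9801
P = 4,575.0381.
Convexity = Σ t(t+1)·PV / [P·(1+y)²] = 85,167.9801 / (4,575.0381 × 1.122540) = 16.58363.

16.58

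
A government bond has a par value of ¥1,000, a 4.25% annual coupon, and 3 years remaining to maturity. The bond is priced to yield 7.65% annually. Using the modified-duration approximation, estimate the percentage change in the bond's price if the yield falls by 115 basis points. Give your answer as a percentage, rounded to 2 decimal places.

Periodic yield y = 0.0765. Modified duration first:
  t   CF        PV=CF/(1+0.0765)^t    t·PV
  1        42.50        39.4798        39.4798
  2        42.50        36.6742        73.3484
  3     1,042.50       835.6684     2,507.0051
  Σ                    911.8224     2,619.8333
P = 911.8224; D_Mac = 2.87318 yrs; D_mod = 2.87318/(1+0.0765) = 2.66900 yrs.
ΔP/P ≈ -D_mod · Δy = -2.66900 × (-0.0115) = +0.030694 = +3.0694%.

+3.07%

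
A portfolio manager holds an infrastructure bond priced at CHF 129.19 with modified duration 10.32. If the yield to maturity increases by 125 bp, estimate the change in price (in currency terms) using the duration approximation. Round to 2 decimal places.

-CHF 16.67

Duration approximation: ΔP/P ≈ -D_mod · Δy = -10.32 × (+0.0125) = -0.129000.
ΔP ≈ 129.19 × (-0.129000) = -16.66551.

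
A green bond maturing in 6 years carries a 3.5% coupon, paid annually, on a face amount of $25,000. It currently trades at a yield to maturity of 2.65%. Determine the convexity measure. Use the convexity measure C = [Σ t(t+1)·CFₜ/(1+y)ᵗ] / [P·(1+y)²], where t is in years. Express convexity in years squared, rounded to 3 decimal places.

35.695

With y = 0.0265:
  t   CF        PV=CF/(1+0.0265)^t    t·PV        t(t+1)·PV
  1       875.00       852.4111       852.4111       1,704.8222
  2       875.00       830.4054     1,660.8107       4,982.4322
  3       875.00       808.9677     2,426.9032       9,707.6126
  4       875.00       788.0835     3,152.3340      15,761.6701
  5       875.00       767.7384     3,838.6922      23,032.1531
  6    25,875.00    22,117.0213   132,702.1278     928,914.8947
  Σ                 26,164.6274   144,633.2790     984,103.5849
P = 26,164.6274.
Convexity = Σ t(t+1)·PV / [P·(1+y)²] = 984,103.5849 / (26,164.6274 × 1.053702) = 35.69508.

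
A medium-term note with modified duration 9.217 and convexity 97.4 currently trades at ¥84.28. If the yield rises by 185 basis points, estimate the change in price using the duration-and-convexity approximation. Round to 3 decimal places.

Duration effect: -D_mod·Δy = -9.217 × (+0.0185) = -0.1705145
Convexity effect: ½·C·(Δy)² = 0.5 × 97.4 × (0.0185)² = +0.016667575
ΔP/P ≈ -0.1705145 + 0.016667575 = -0.153846925
ΔP ≈ 84.28 × (-0.153846925) = -12.966218839.

-¥12.966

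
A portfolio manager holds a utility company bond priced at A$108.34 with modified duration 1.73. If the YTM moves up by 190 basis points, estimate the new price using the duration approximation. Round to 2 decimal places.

Duration approximation: ΔP/P ≈ -D_mod · Δy = -1.73 × (+0.019) = -0.032870.
New price ≈ 108.34 × (1 - 0.032870) = 104.7788642.

A$104.78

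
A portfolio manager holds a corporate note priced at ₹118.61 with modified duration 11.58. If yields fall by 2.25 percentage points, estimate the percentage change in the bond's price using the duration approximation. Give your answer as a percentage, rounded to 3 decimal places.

Duration approximation: ΔP/P ≈ -D_mod · Δy = -11.58 × (-0.0225) = +0.260550.
As a percentage: +26.0550%.

+26.055%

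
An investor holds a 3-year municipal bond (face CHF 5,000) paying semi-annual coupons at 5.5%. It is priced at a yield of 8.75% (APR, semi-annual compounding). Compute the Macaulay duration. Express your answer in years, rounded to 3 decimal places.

2.796 years

Periodic yield y = 0.04375. Discount each cash flow and weight by its period:
  t   CF        PV=CF/(1+0.04375)^t    t·PV
  1       137.50       131.7365       131.7365
  2       137.50       126.2146       252.4293
  3       137.50       120.9242       362.7726
  4       137.50       115.8555       463.4221
  5       137.50       110.9993       554.9965
  6     5,137.50     3,973.4971    23,840.9828
  Σ                  4,579.2273    25,606.3398
Price P = Σ PV = 4,579.2273.
Macaulay duration = Σ(t·PV) / P = 25,606.3398 / 4,579.2273 = 5.59185 half-year periods.
In years: 5.59185 / 2 = 2.79592 years.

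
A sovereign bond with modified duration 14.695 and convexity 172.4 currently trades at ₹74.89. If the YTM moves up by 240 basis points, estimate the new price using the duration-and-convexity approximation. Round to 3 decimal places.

₹52.196

Duration effect: -D_mod·Δy = -14.695 × (+0.024) = -0.352680
Convexity effect: ½·C·(Δy)² = 0.5 × 172.4 × (0.024)² = +0.0496512
ΔP/P ≈ -0.352680 + 0.0496512 = -0.3030288
New price ≈ 74.89 × (1 - 0.3030288) = 52.196173168.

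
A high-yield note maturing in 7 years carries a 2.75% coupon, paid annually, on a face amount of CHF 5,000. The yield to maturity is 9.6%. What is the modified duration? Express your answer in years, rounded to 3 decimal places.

Periodic yield y = 0.096. First find Macaulay duration:
  t   CF        PV=CF/(1+0.096)^t    t·PV
  1       137.50       125.4562       125.4562
  2       137.50       114.4673       228.9347
  3       137.50       104.4410       313.3230
  4       137.50        95.2929       381.1715
  5       137.50        86.9461       434.7303
  6       137.50        79.3304       475.9821
  7     5,137.50     2,704.4438    18,931.1064
  Σ                  3,310.3776    20,890.7042
P = 3,310.3776; Macaulay duration = 20,890.7042 / 3,310.3776 = 6.31067 years.
Modified duration = D_Mac / (1 + y) = 6.31067 / 1.096 = 5.75791 years.

5.758 years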